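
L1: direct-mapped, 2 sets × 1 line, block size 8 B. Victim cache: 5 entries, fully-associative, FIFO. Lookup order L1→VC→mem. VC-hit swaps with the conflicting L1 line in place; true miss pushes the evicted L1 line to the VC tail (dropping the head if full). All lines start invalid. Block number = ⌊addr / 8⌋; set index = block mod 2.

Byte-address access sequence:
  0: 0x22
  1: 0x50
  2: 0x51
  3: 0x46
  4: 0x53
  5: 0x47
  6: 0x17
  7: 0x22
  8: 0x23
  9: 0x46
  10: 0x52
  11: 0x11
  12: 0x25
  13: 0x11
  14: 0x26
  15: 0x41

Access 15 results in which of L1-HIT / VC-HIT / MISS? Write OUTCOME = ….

OUTCOME = VC-HIT

  [0] addr=0x22 blk=4 s=0: MISS | VC []
  [1] addr=0x50 blk=10 s=0: MISS | VC [4]
  [2] addr=0x51 blk=10 s=0: L1-HIT | VC [4]
  [3] addr=0x46 blk=8 s=0: MISS | VC [4, 10]
  [4] addr=0x53 blk=10 s=0: VC-HIT | VC [4, 8]
  [5] addr=0x47 blk=8 s=0: VC-HIT | VC [4, 10]
  [6] addr=0x17 blk=2 s=0: MISS | VC [4, 10, 8]
  [7] addr=0x22 blk=4 s=0: VC-HIT | VC [2, 10, 8]
  [8] addr=0x23 blk=4 s=0: L1-HIT | VC [2, 10, 8]
  [9] addr=0x46 blk=8 s=0: VC-HIT | VC [2, 10, 4]
  [10] addr=0x52 blk=10 s=0: VC-HIT | VC [2, 8, 4]
  [11] addr=0x11 blk=2 s=0: VC-HIT | VC [10, 8, 4]
  [12] addr=0x25 blk=4 s=0: VC-HIT | VC [10, 8, 2]
  [13] addr=0x11 blk=2 s=0: VC-HIT | VC [10, 8, 4]
  [14] addr=0x26 blk=4 s=0: VC-HIT | VC [10, 8, 2]
  [15] addr=0x41 blk=8 s=0: VC-HIT | VC [10, 4, 2]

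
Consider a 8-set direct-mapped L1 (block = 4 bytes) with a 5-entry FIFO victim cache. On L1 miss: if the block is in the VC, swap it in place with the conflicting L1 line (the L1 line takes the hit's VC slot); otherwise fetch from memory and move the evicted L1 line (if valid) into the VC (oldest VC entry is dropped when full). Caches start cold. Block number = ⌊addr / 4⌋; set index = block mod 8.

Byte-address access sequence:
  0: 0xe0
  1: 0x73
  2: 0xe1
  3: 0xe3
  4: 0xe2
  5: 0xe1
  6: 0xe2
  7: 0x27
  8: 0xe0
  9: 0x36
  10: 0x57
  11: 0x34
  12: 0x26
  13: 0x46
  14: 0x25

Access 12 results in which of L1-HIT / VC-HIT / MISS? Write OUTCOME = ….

OUTCOME = L1-HIT

#0 0xe0→b56/s0 MISS; vc=[]
#1 0x73→b28/s4 MISS; vc=[]
#2 0xe1→b56/s0 L1-HIT; vc=[]
#3 0xe3→b56/s0 L1-HIT; vc=[]
#4 0xe2→b56/s0 L1-HIT; vc=[]
#5 0xe1→b56/s0 L1-HIT; vc=[]
#6 0xe2→b56/s0 L1-HIT; vc=[]
#7 0x27→b9/s1 MISS; vc=[]
#8 0xe0→b56/s0 L1-HIT; vc=[]
#9 0x36→b13/s5 MISS; vc=[]
#10 0x57→b21/s5 MISS; vc=[13]
#11 0x34→b13/s5 VC-HIT; vc=[21]
#12 0x26→b9/s1 L1-HIT; vc=[21]
#13 0x46→b17/s1 MISS; vc=[21,9]
#14 0x25→b9/s1 VC-HIT; vc=[21,17]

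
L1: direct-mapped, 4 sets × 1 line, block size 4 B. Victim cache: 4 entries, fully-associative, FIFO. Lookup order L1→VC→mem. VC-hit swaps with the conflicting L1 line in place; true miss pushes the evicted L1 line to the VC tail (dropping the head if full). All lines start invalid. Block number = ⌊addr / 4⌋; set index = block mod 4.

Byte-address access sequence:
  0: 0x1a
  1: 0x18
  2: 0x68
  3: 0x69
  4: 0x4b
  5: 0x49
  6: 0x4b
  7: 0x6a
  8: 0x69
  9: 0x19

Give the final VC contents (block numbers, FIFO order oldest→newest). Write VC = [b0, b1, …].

VC = [26, 18]

0: 0x1a (blk 6, set 2) → MISS  vc=[]
1: 0x18 (blk 6, set 2) → L1-HIT  vc=[]
2: 0x68 (blk 26, set 2) → MISS  vc=[6]
3: 0x69 (blk 26, set 2) → L1-HIT  vc=[6]
4: 0x4b (blk 18, set 2) → MISS  vc=[6, 26]
5: 0x49 (blk 18, set 2) → L1-HIT  vc=[6, 26]
6: 0x4b (blk 18, set 2) → L1-HIT  vc=[6, 26]
7: 0x6a (blk 26, set 2) → VC-HIT  vc=[6, 18]
8: 0x69 (blk 26, set 2) → L1-HIT  vc=[6, 18]
9: 0x19 (blk 6, set 2) → VC-HIT  vc=[26, 18]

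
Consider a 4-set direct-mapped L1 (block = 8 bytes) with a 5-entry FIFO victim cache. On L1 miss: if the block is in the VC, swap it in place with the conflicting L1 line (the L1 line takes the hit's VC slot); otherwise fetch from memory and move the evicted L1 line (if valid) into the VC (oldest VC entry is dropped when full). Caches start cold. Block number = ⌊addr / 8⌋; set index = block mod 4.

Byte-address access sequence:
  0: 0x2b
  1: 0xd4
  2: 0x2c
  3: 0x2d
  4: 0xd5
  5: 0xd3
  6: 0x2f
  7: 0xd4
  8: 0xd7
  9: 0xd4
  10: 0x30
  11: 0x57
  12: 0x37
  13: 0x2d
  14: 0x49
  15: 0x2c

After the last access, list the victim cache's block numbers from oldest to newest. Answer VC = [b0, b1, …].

0: 0x2b (blk 5, set 1) → MISS  vc=[]
1: 0xd4 (blk 26, set 2) → MISS  vc=[]
2: 0x2c (blk 5, set 1) → L1-HIT  vc=[]
3: 0x2d (blk 5, set 1) → L1-HIT  vc=[]
4: 0xd5 (blk 26, set 2) → L1-HIT  vc=[]
5: 0xd3 (blk 26, set 2) → L1-HIT  vc=[]
6: 0x2f (blk 5, set 1) → L1-HIT  vc=[]
7: 0xd4 (blk 26, set 2) → L1-HIT  vc=[]
8: 0xd7 (blk 26, set 2) → L1-HIT  vc=[]
9: 0xd4 (blk 26, set 2) → L1-HIT  vc=[]
10: 0x30 (blk 6, set 2) → MISS  vc=[26]
11: 0x57 (blk 10, set 2) → MISS  vc=[26, 6]
12: 0x37 (blk 6, set 2) → VC-HIT  vc=[26, 10]
13: 0x2d (blk 5, set 1) → L1-HIT  vc=[26, 10]
14: 0x49 (blk 9, set 1) → MISS  vc=[26, 10, 5]
15: 0x2c (blk 5, set 1) → VC-HIT  vc=[26, 10, 9]

VC = [26, 10, 9]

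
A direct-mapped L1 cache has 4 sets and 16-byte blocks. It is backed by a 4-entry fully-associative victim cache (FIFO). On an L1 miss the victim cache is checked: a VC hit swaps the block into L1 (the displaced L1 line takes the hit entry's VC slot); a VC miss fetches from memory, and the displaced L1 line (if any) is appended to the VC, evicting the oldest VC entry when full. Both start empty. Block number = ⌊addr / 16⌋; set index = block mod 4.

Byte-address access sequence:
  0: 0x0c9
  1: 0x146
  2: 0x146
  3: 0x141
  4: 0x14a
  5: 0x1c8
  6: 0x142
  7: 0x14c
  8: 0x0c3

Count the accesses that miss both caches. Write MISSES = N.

  [0] addr=0xc9 blk=12 s=0: MISS | VC []
  [1] addr=0x146 blk=20 s=0: MISS | VC [12]
  [2] addr=0x146 blk=20 s=0: L1-HIT | VC [12]
  [3] addr=0x141 blk=20 s=0: L1-HIT | VC [12]
  [4] addr=0x14a blk=20 s=0: L1-HIT | VC [12]
  [5] addr=0x1c8 blk=28 s=0: MISS | VC [12, 20]
  [6] addr=0x142 blk=20 s=0: VC-HIT | VC [12, 28]
  [7] addr=0x14c blk=20 s=0: L1-HIT | VC [12, 28]
  [8] addr=0xc3 blk=12 s=0: VC-HIT | VC [20, 28]

MISSES = 3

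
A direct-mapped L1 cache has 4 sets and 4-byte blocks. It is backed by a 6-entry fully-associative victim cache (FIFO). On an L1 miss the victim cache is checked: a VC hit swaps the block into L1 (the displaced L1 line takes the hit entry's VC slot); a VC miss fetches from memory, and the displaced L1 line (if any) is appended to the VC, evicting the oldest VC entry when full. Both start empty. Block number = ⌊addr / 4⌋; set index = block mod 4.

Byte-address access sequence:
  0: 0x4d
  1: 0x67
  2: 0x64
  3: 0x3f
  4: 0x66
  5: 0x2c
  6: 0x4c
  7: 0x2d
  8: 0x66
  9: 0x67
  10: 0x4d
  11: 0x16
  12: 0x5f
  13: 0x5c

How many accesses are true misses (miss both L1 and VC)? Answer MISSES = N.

0: 0x4d (blk 19, set 3) → MISS  vc=[]
1: 0x67 (blk 25, set 1) → MISS  vc=[]
2: 0x64 (blk 25, set 1) → L1-HIT  vc=[]
3: 0x3f (blk 15, set 3) → MISS  vc=[19]
4: 0x66 (blk 25, set 1) → L1-HIT  vc=[19]
5: 0x2c (blk 11, set 3) → MISS  vc=[19, 15]
6: 0x4c (blk 19, set 3) → VC-HIT  vc=[11, 15]
7: 0x2d (blk 11, set 3) → VC-HIT  vc=[19, 15]
8: 0x66 (blk 25, set 1) → L1-HIT  vc=[19, 15]
9: 0x67 (blk 25, set 1) → L1-HIT  vc=[19, 15]
10: 0x4d (blk 19, set 3) → VC-HIT  vc=[11, 15]
11: 0x16 (blk 5, set 1) → MISS  vc=[11, 15, 25]
12: 0x5f (blk 23, set 3) → MISS  vc=[11, 15, 25, 19]
13: 0x5c (blk 23, set 3) → L1-HIT  vc=[11, 15, 25, 19]

MISSES = 6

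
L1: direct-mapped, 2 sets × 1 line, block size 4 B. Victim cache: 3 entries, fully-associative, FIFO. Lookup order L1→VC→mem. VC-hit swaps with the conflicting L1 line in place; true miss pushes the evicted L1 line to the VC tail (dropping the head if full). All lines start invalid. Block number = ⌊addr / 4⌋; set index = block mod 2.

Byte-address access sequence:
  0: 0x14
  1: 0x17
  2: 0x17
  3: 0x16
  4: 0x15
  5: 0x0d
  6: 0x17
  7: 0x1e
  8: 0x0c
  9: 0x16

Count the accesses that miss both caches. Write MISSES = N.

MISSES = 3

0: 0x14 (blk 5, set 1) → MISS  vc=[]
1: 0x17 (blk 5, set 1) → L1-HIT  vc=[]
2: 0x17 (blk 5, set 1) → L1-HIT  vc=[]
3: 0x16 (blk 5, set 1) → L1-HIT  vc=[]
4: 0x15 (blk 5, set 1) → L1-HIT  vc=[]
5: 0xd (blk 3, set 1) → MISS  vc=[5]
6: 0x17 (blk 5, set 1) → VC-HIT  vc=[3]
7: 0x1e (blk 7, set 1) → MISS  vc=[3, 5]
8: 0xc (blk 3, set 1) → VC-HIT  vc=[7, 5]
9: 0x16 (blk 5, set 1) → VC-HIT  vc=[7, 3]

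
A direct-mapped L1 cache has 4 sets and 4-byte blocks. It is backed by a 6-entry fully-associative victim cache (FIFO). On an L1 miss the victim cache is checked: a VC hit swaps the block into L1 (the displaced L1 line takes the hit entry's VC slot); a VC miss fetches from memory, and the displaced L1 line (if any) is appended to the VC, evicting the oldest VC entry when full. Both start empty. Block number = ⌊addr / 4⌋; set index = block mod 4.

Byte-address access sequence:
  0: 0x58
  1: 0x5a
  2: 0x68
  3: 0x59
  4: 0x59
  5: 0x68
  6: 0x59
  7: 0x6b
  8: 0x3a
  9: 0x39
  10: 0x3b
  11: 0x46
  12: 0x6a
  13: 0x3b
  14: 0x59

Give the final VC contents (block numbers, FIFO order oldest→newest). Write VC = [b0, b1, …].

VC = [14, 26]

  [0] addr=0x58 blk=22 s=2: MISS | VC []
  [1] addr=0x5a blk=22 s=2: L1-HIT | VC []
  [2] addr=0x68 blk=26 s=2: MISS | VC [22]
  [3] addr=0x59 blk=22 s=2: VC-HIT | VC [26]
  [4] addr=0x59 blk=22 s=2: L1-HIT | VC [26]
  [5] addr=0x68 blk=26 s=2: VC-HIT | VC [22]
  [6] addr=0x59 blk=22 s=2: VC-HIT | VC [26]
  [7] addr=0x6b blk=26 s=2: VC-HIT | VC [22]
  [8] addr=0x3a blk=14 s=2: MISS | VC [22, 26]
  [9] addr=0x39 blk=14 s=2: L1-HIT | VC [22, 26]
  [10] addr=0x3b blk=14 s=2: L1-HIT | VC [22, 26]
  [11] addr=0x46 blk=17 s=1: MISS | VC [22, 26]
  [12] addr=0x6a blk=26 s=2: VC-HIT | VC [22, 14]
  [13] addr=0x3b blk=14 s=2: VC-HIT | VC [22, 26]
  [14] addr=0x59 blk=22 s=2: VC-HIT | VC [14, 26]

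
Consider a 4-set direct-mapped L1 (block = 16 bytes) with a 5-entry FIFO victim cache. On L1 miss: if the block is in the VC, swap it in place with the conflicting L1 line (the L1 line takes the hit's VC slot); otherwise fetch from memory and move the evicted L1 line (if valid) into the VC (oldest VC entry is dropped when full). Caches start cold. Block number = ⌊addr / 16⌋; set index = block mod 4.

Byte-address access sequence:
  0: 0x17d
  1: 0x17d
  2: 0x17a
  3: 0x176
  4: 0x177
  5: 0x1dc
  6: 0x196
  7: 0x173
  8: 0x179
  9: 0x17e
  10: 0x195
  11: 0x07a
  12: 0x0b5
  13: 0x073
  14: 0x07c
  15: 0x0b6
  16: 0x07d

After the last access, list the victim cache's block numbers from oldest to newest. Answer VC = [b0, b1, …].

VC = [29, 23, 11]

0: 0x17d (blk 23, set 3) → MISS  vc=[]
1: 0x17d (blk 23, set 3) → L1-HIT  vc=[]
2: 0x17a (blk 23, set 3) → L1-HIT  vc=[]
3: 0x176 (blk 23, set 3) → L1-HIT  vc=[]
4: 0x177 (blk 23, set 3) → L1-HIT  vc=[]
5: 0x1dc (blk 29, set 1) → MISS  vc=[]
6: 0x196 (blk 25, set 1) → MISS  vc=[29]
7: 0x173 (blk 23, set 3) → L1-HIT  vc=[29]
8: 0x179 (blk 23, set 3) → L1-HIT  vc=[29]
9: 0x17e (blk 23, set 3) → L1-HIT  vc=[29]
10: 0x195 (blk 25, set 1) → L1-HIT  vc=[29]
11: 0x7a (blk 7, set 3) → MISS  vc=[29, 23]
12: 0xb5 (blk 11, set 3) → MISS  vc=[29, 23, 7]
13: 0x73 (blk 7, set 3) → VC-HIT  vc=[29, 23, 11]
14: 0x7c (blk 7, set 3) → L1-HIT  vc=[29, 23, 11]
15: 0xb6 (blk 11, set 3) → VC-HIT  vc=[29, 23, 7]
16: 0x7d (blk 7, set 3) → VC-HIT  vc=[29, 23, 11]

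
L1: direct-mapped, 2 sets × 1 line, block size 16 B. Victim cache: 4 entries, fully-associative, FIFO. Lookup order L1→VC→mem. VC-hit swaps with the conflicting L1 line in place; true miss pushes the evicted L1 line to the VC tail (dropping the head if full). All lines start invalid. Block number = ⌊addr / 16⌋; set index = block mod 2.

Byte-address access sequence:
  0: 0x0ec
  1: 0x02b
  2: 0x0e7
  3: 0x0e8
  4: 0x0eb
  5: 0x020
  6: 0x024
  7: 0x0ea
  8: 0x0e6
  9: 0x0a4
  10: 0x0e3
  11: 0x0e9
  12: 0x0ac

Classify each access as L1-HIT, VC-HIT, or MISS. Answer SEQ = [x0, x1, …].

  [0] addr=0xec blk=14 s=0: MISS | VC []
  [1] addr=0x2b blk=2 s=0: MISS | VC [14]
  [2] addr=0xe7 blk=14 s=0: VC-HIT | VC [2]
  [3] addr=0xe8 blk=14 s=0: L1-HIT | VC [2]
  [4] addr=0xeb blk=14 s=0: L1-HIT | VC [2]
  [5] addr=0x20 blk=2 s=0: VC-HIT | VC [14]
  [6] addr=0x24 blk=2 s=0: L1-HIT | VC [14]
  [7] addr=0xea blk=14 s=0: VC-HIT | VC [2]
  [8] addr=0xe6 blk=14 s=0: L1-HIT | VC [2]
  [9] addr=0xa4 blk=10 s=0: MISS | VC [2, 14]
  [10] addr=0xe3 blk=14 s=0: VC-HIT | VC [2, 10]
  [11] addr=0xe9 blk=14 s=0: L1-HIT | VC [2, 10]
  [12] addr=0xac blk=10 s=0: VC-HIT | VC [2, 14]

SEQ = [MISS, MISS, VC-HIT, L1-HIT, L1-HIT, VC-HIT, L1-HIT, VC-HIT, L1-HIT, MISS, VC-HIT, L1-HIT, VC-HIT]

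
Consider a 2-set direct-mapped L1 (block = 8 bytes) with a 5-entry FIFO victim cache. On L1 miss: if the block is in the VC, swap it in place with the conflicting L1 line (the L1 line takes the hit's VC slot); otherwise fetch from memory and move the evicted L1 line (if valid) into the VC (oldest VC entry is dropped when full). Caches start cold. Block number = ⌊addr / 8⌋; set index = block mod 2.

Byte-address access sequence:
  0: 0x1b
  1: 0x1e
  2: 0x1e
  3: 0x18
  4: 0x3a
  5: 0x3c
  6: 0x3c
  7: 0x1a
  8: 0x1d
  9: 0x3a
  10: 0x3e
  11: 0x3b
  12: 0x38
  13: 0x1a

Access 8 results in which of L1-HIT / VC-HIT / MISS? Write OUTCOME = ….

0: 0x1b (blk 3, set 1) → MISS  vc=[]
1: 0x1e (blk 3, set 1) → L1-HIT  vc=[]
2: 0x1e (blk 3, set 1) → L1-HIT  vc=[]
3: 0x18 (blk 3, set 1) → L1-HIT  vc=[]
4: 0x3a (blk 7, set 1) → MISS  vc=[3]
5: 0x3c (blk 7, set 1) → L1-HIT  vc=[3]
6: 0x3c (blk 7, set 1) → L1-HIT  vc=[3]
7: 0x1a (blk 3, set 1) → VC-HIT  vc=[7]
8: 0x1d (blk 3, set 1) → L1-HIT  vc=[7]
9: 0x3a (blk 7, set 1) → VC-HIT  vc=[3]
10: 0x3e (blk 7, set 1) → L1-HIT  vc=[3]
11: 0x3b (blk 7, set 1) → L1-HIT  vc=[3]
12: 0x38 (blk 7, set 1) → L1-HIT  vc=[3]
13: 0x1a (blk 3, set 1) → VC-HIT  vc=[7]

OUTCOME = L1-HIT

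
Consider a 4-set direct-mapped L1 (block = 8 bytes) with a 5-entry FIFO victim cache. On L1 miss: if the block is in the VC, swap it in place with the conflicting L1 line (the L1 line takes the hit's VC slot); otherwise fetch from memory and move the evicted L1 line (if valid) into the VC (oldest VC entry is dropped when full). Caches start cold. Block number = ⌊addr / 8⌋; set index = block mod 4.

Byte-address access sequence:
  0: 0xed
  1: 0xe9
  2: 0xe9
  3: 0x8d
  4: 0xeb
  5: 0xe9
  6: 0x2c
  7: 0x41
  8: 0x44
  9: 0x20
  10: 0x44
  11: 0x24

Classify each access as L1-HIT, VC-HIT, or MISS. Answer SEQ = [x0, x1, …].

  [0] addr=0xed blk=29 s=1: MISS | VC []
  [1] addr=0xe9 blk=29 s=1: L1-HIT | VC []
  [2] addr=0xe9 blk=29 s=1: L1-HIT | VC []
  [3] addr=0x8d blk=17 s=1: MISS | VC [29]
  [4] addr=0xeb blk=29 s=1: VC-HIT | VC [17]
  [5] addr=0xe9 blk=29 s=1: L1-HIT | VC [17]
  [6] addr=0x2c blk=5 s=1: MISS | VC [17, 29]
  [7] addr=0x41 blk=8 s=0: MISS | VC [17, 29]
  [8] addr=0x44 blk=8 s=0: L1-HIT | VC [17, 29]
  [9] addr=0x20 blk=4 s=0: MISS | VC [17, 29, 8]
  [10] addr=0x44 blk=8 s=0: VC-HIT | VC [17, 29, 4]
  [11] addr=0x24 blk=4 s=0: VC-HIT | VC [17, 29, 8]

SEQ = [MISS, L1-HIT, L1-HIT, MISS, VC-HIT, L1-HIT, MISS, MISS, L1-HIT, MISS, VC-HIT, VC-HIT]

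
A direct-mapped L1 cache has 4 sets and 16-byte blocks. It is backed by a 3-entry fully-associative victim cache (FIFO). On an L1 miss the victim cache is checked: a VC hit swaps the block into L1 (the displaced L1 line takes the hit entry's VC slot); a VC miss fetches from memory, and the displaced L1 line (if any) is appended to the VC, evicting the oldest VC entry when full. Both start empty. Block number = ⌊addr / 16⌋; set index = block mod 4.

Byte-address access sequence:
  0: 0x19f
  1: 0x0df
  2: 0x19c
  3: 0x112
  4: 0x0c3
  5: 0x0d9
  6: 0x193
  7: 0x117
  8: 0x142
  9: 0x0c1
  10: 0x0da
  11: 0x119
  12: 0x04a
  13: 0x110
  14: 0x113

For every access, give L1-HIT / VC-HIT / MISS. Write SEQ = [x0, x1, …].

0: 0x19f (blk 25, set 1) → MISS  vc=[]
1: 0xdf (blk 13, set 1) → MISS  vc=[25]
2: 0x19c (blk 25, set 1) → VC-HIT  vc=[13]
3: 0x112 (blk 17, set 1) → MISS  vc=[13, 25]
4: 0xc3 (blk 12, set 0) → MISS  vc=[13, 25]
5: 0xd9 (blk 13, set 1) → VC-HIT  vc=[17, 25]
6: 0x193 (blk 25, set 1) → VC-HIT  vc=[17, 13]
7: 0x117 (blk 17, set 1) → VC-HIT  vc=[25, 13]
8: 0x142 (blk 20, set 0) → MISS  vc=[25, 13, 12]
9: 0xc1 (blk 12, set 0) → VC-HIT  vc=[25, 13, 20]
10: 0xda (blk 13, set 1) → VC-HIT  vc=[25, 17, 20]
11: 0x119 (blk 17, set 1) → VC-HIT  vc=[25, 13, 20]
12: 0x4a (blk 4, set 0) → MISS  vc=[13, 20, 12]
13: 0x110 (blk 17, set 1) → L1-HIT  vc=[13, 20, 12]
14: 0x113 (blk 17, set 1) → L1-HIT  vc=[13, 20, 12]

SEQ = [MISS, MISS, VC-HIT, MISS, MISS, VC-HIT, VC-HIT, VC-HIT, MISS, VC-HIT, VC-HIT, VC-HIT, MISS, L1-HIT, L1-HIT]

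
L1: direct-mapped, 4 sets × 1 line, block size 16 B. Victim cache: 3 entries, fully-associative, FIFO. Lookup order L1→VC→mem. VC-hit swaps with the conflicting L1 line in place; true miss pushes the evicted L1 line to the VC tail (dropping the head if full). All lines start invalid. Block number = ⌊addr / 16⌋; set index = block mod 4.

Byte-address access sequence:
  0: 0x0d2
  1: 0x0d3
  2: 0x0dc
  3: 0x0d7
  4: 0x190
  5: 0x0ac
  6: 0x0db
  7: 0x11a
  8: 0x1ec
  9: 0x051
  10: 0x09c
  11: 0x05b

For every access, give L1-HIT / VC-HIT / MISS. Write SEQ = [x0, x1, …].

SEQ = [MISS, L1-HIT, L1-HIT, L1-HIT, MISS, MISS, VC-HIT, MISS, MISS, MISS, MISS, VC-HIT]

0: 0xd2 (blk 13, set 1) → MISS  vc=[]
1: 0xd3 (blk 13, set 1) → L1-HIT  vc=[]
2: 0xdc (blk 13, set 1) → L1-HIT  vc=[]
3: 0xd7 (blk 13, set 1) → L1-HIT  vc=[]
4: 0x190 (blk 25, set 1) → MISS  vc=[13]
5: 0xac (blk 10, set 2) → MISS  vc=[13]
6: 0xdb (blk 13, set 1) → VC-HIT  vc=[25]
7: 0x11a (blk 17, set 1) → MISS  vc=[25, 13]
8: 0x1ec (blk 30, set 2) → MISS  vc=[25, 13, 10]
9: 0x51 (blk 5, set 1) → MISS  vc=[13, 10, 17]
10: 0x9c (blk 9, set 1) → MISS  vc=[10, 17, 5]
11: 0x5b (blk 5, set 1) → VC-HIT  vc=[10, 17, 9]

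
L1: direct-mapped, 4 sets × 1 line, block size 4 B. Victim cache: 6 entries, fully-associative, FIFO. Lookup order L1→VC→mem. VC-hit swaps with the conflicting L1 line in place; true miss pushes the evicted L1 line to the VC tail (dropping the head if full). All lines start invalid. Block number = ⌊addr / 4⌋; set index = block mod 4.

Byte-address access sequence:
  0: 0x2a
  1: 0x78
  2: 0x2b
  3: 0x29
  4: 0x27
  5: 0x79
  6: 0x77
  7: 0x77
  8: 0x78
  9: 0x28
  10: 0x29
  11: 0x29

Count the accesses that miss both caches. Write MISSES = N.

0: 0x2a (blk 10, set 2) → MISS  vc=[]
1: 0x78 (blk 30, set 2) → MISS  vc=[10]
2: 0x2b (blk 10, set 2) → VC-HIT  vc=[30]
3: 0x29 (blk 10, set 2) → L1-HIT  vc=[30]
4: 0x27 (blk 9, set 1) → MISS  vc=[30]
5: 0x79 (blk 30, set 2) → VC-HIT  vc=[10]
6: 0x77 (blk 29, set 1) → MISS  vc=[10, 9]
7: 0x77 (blk 29, set 1) → L1-HIT  vc=[10, 9]
8: 0x78 (blk 30, set 2) → L1-HIT  vc=[10, 9]
9: 0x28 (blk 10, set 2) → VC-HIT  vc=[30, 9]
10: 0x29 (blk 10, set 2) → L1-HIT  vc=[30, 9]
11: 0x29 (blk 10, set 2) → L1-HIT  vc=[30, 9]

MISSES = 4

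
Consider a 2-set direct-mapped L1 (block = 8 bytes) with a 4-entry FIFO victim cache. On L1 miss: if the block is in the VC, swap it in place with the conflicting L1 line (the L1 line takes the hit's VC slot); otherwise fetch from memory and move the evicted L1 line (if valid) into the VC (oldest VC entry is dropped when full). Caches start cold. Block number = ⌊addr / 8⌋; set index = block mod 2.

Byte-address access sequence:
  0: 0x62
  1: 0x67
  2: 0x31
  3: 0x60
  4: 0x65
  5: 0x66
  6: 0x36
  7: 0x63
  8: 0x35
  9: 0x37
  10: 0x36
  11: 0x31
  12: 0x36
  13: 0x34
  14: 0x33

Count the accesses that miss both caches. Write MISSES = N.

MISSES = 2

0: 0x62 (blk 12, set 0) → MISS  vc=[]
1: 0x67 (blk 12, set 0) → L1-HIT  vc=[]
2: 0x31 (blk 6, set 0) → MISS  vc=[12]
3: 0x60 (blk 12, set 0) → VC-HIT  vc=[6]
4: 0x65 (blk 12, set 0) → L1-HIT  vc=[6]
5: 0x66 (blk 12, set 0) → L1-HIT  vc=[6]
6: 0x36 (blk 6, set 0) → VC-HIT  vc=[12]
7: 0x63 (blk 12, set 0) → VC-HIT  vc=[6]
8: 0x35 (blk 6, set 0) → VC-HIT  vc=[12]
9: 0x37 (blk 6, set 0) → L1-HIT  vc=[12]
10: 0x36 (blk 6, set 0) → L1-HIT  vc=[12]
11: 0x31 (blk 6, set 0) → L1-HIT  vc=[12]
12: 0x36 (blk 6, set 0) → L1-HIT  vc=[12]
13: 0x34 (blk 6, set 0) → L1-HIT  vc=[12]
14: 0x33 (blk 6, set 0) → L1-HIT  vc=[12]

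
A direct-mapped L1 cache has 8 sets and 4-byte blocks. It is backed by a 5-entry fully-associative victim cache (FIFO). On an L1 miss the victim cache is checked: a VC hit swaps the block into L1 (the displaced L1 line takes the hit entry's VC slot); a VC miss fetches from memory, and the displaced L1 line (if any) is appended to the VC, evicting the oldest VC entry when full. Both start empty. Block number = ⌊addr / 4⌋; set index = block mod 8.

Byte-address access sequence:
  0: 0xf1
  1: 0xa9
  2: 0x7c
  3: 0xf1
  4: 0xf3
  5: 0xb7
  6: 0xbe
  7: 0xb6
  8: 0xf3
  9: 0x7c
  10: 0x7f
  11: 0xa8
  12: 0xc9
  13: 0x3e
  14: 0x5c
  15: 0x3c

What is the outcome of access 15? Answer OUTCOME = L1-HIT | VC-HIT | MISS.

OUTCOME = VC-HIT

#0 0xf1→b60/s4 MISS; vc=[]
#1 0xa9→b42/s2 MISS; vc=[]
#2 0x7c→b31/s7 MISS; vc=[]
#3 0xf1→b60/s4 L1-HIT; vc=[]
#4 0xf3→b60/s4 L1-HIT; vc=[]
#5 0xb7→b45/s5 MISS; vc=[]
#6 0xbe→b47/s7 MISS; vc=[31]
#7 0xb6→b45/s5 L1-HIT; vc=[31]
#8 0xf3→b60/s4 L1-HIT; vc=[31]
#9 0x7c→b31/s7 VC-HIT; vc=[47]
#10 0x7f→b31/s7 L1-HIT; vc=[47]
#11 0xa8→b42/s2 L1-HIT; vc=[47]
#12 0xc9→b50/s2 MISS; vc=[47,42]
#13 0x3e→b15/s7 MISS; vc=[47,42,31]
#14 0x5c→b23/s7 MISS; vc=[47,42,31,15]
#15 0x3c→b15/s7 VC-HIT; vc=[47,42,31,23]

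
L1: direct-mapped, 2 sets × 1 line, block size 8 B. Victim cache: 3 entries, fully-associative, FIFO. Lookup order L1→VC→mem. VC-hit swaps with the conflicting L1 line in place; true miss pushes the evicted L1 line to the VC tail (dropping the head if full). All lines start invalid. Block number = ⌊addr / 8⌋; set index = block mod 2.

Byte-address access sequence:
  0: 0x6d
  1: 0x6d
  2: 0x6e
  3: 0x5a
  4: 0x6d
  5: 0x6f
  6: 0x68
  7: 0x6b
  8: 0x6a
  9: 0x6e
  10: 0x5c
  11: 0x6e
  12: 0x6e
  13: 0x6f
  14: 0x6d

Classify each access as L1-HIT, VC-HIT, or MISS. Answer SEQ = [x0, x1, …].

SEQ = [MISS, L1-HIT, L1-HIT, MISS, VC-HIT, L1-HIT, L1-HIT, L1-HIT, L1-HIT, L1-HIT, VC-HIT, VC-HIT, L1-HIT, L1-HIT, L1-HIT]

#0 0x6d→b13/s1 MISS; vc=[]
#1 0x6d→b13/s1 L1-HIT; vc=[]
#2 0x6e→b13/s1 L1-HIT; vc=[]
#3 0x5a→b11/s1 MISS; vc=[13]
#4 0x6d→b13/s1 VC-HIT; vc=[11]
#5 0x6f→b13/s1 L1-HIT; vc=[11]
#6 0x68→b13/s1 L1-HIT; vc=[11]
#7 0x6b→b13/s1 L1-HIT; vc=[11]
#8 0x6a→b13/s1 L1-HIT; vc=[11]
#9 0x6e→b13/s1 L1-HIT; vc=[11]
#10 0x5c→b11/s1 VC-HIT; vc=[13]
#11 0x6e→b13/s1 VC-HIT; vc=[11]
#12 0x6e→b13/s1 L1-HIT; vc=[11]
#13 0x6f→b13/s1 L1-HIT; vc=[11]
#14 0x6d→b13/s1 L1-HIT; vc=[11]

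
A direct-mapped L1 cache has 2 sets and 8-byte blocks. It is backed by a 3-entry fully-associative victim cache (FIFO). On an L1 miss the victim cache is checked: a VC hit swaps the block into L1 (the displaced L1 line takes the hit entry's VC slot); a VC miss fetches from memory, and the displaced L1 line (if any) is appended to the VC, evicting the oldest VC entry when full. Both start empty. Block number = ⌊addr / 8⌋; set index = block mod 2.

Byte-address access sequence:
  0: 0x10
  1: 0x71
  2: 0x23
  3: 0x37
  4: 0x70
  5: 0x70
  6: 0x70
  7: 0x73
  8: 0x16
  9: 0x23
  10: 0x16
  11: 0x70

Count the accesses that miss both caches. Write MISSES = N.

0: 0x10 (blk 2, set 0) → MISS  vc=[]
1: 0x71 (blk 14, set 0) → MISS  vc=[2]
2: 0x23 (blk 4, set 0) → MISS  vc=[2, 14]
3: 0x37 (blk 6, set 0) → MISS  vc=[2, 14, 4]
4: 0x70 (blk 14, set 0) → VC-HIT  vc=[2, 6, 4]
5: 0x70 (blk 14, set 0) → L1-HIT  vc=[2, 6, 4]
6: 0x70 (blk 14, set 0) → L1-HIT  vc=[2, 6, 4]
7: 0x73 (blk 14, set 0) → L1-HIT  vc=[2, 6, 4]
8: 0x16 (blk 2, set 0) → VC-HIT  vc=[14, 6, 4]
9: 0x23 (blk 4, set 0) → VC-HIT  vc=[14, 6, 2]
10: 0x16 (blk 2, set 0) → VC-HIT  vc=[14, 6, 4]
11: 0x70 (blk 14, set 0) → VC-HIT  vc=[2, 6, 4]

MISSES = 4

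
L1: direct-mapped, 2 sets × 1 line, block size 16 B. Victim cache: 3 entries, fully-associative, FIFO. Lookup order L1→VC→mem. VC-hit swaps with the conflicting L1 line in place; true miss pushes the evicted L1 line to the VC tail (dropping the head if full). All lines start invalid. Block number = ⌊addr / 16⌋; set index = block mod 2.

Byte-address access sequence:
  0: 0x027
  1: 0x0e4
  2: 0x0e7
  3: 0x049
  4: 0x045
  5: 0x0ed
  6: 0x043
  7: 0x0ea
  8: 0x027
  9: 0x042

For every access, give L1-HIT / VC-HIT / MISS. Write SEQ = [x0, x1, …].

SEQ = [MISS, MISS, L1-HIT, MISS, L1-HIT, VC-HIT, VC-HIT, VC-HIT, VC-HIT, VC-HIT]

  [0] addr=0x27 blk=2 s=0: MISS | VC []
  [1] addr=0xe4 blk=14 s=0: MISS | VC [2]
  [2] addr=0xe7 blk=14 s=0: L1-HIT | VC [2]
  [3] addr=0x49 blk=4 s=0: MISS | VC [2, 14]
  [4] addr=0x45 blk=4 s=0: L1-HIT | VC [2, 14]
  [5] addr=0xed blk=14 s=0: VC-HIT | VC [2, 4]
  [6] addr=0x43 blk=4 s=0: VC-HIT | VC [2, 14]
  [7] addr=0xea blk=14 s=0: VC-HIT | VC [2, 4]
  [8] addr=0x27 blk=2 s=0: VC-HIT | VC [14, 4]
  [9] addr=0x42 blk=4 s=0: VC-HIT | VC [14, 2]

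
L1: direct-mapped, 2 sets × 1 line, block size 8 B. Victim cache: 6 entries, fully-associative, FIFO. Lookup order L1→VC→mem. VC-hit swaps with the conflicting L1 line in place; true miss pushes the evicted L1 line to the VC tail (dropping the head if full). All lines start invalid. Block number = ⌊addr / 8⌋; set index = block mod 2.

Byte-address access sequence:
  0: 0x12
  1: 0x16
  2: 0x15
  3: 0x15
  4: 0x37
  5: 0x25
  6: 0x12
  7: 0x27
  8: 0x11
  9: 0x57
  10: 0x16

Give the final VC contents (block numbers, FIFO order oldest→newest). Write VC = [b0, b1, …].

VC = [4, 6, 10]

  [0] addr=0x12 blk=2 s=0: MISS | VC []
  [1] addr=0x16 blk=2 s=0: L1-HIT | VC []
  [2] addr=0x15 blk=2 s=0: L1-HIT | VC []
  [3] addr=0x15 blk=2 s=0: L1-HIT | VC []
  [4] addr=0x37 blk=6 s=0: MISS | VC [2]
  [5] addr=0x25 blk=4 s=0: MISS | VC [2, 6]
  [6] addr=0x12 blk=2 s=0: VC-HIT | VC [4, 6]
  [7] addr=0x27 blk=4 s=0: VC-HIT | VC [2, 6]
  [8] addr=0x11 blk=2 s=0: VC-HIT | VC [4, 6]
  [9] addr=0x57 blk=10 s=0: MISS | VC [4, 6, 2]
  [10] addr=0x16 blk=2 s=0: VC-HIT | VC [4, 6, 10]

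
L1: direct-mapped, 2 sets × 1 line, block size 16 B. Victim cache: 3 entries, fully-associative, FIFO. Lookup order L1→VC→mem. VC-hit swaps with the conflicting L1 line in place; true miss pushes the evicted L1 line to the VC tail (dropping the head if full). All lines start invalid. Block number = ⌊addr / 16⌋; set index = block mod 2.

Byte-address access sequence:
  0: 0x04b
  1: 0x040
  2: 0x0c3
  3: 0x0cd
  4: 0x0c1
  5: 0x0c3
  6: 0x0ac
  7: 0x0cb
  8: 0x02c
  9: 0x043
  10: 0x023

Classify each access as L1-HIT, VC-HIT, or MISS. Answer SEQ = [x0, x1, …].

  [0] addr=0x4b blk=4 s=0: MISS | VC []
  [1] addr=0x40 blk=4 s=0: L1-HIT | VC []
  [2] addr=0xc3 blk=12 s=0: MISS | VC [4]
  [3] addr=0xcd blk=12 s=0: L1-HIT | VC [4]
  [4] addr=0xc1 blk=12 s=0: L1-HIT | VC [4]
  [5] addr=0xc3 blk=12 s=0: L1-HIT | VC [4]
  [6] addr=0xac blk=10 s=0: MISS | VC [4, 12]
  [7] addr=0xcb blk=12 s=0: VC-HIT | VC [4, 10]
  [8] addr=0x2c blk=2 s=0: MISS | VC [4, 10, 12]
  [9] addr=0x43 blk=4 s=0: VC-HIT | VC [2, 10, 12]
  [10] addr=0x23 blk=2 s=0: VC-HIT | VC [4, 10, 12]

SEQ = [MISS, L1-HIT, MISS, L1-HIT, L1-HIT, L1-HIT, MISS, VC-HIT, MISS, VC-HIT, VC-HIT]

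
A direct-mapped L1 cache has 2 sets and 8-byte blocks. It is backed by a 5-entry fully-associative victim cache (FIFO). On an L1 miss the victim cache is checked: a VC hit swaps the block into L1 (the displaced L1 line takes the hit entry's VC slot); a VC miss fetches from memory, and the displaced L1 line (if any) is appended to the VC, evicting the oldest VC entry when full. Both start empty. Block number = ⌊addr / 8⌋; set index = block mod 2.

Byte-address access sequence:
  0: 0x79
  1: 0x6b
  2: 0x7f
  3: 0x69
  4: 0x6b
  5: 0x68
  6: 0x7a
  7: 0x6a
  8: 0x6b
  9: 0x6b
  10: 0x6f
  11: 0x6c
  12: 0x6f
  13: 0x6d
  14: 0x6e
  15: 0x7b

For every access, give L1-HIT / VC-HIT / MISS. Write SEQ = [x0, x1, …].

#0 0x79→b15/s1 MISS; vc=[]
#1 0x6b→b13/s1 MISS; vc=[15]
#2 0x7f→b15/s1 VC-HIT; vc=[13]
#3 0x69→b13/s1 VC-HIT; vc=[15]
#4 0x6b→b13/s1 L1-HIT; vc=[15]
#5 0x68→b13/s1 L1-HIT; vc=[15]
#6 0x7a→b15/s1 VC-HIT; vc=[13]
#7 0x6a→b13/s1 VC-HIT; vc=[15]
#8 0x6b→b13/s1 L1-HIT; vc=[15]
#9 0x6b→b13/s1 L1-HIT; vc=[15]
#10 0x6f→b13/s1 L1-HIT; vc=[15]
#11 0x6c→b13/s1 L1-HIT; vc=[15]
#12 0x6f→b13/s1 L1-HIT; vc=[15]
#13 0x6d→b13/s1 L1-HIT; vc=[15]
#14 0x6e→b13/s1 L1-HIT; vc=[15]
#15 0x7b→b15/s1 VC-HIT; vc=[13]

SEQ = [MISS, MISS, VC-HIT, VC-HIT, L1-HIT, L1-HIT, VC-HIT, VC-HIT, L1-HIT, L1-HIT, L1-HIT, L1-HIT, L1-HIT, L1-HIT, L1-HIT, VC-HIT]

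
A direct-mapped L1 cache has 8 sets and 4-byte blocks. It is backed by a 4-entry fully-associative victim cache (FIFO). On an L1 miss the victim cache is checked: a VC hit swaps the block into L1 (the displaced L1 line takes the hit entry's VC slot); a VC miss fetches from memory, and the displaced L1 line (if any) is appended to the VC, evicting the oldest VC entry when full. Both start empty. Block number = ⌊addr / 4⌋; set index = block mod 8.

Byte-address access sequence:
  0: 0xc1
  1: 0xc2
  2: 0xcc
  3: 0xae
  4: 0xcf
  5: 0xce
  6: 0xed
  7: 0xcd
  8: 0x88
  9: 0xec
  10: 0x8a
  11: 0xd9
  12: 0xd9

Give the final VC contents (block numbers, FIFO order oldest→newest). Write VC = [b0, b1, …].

VC = [43, 51]

0: 0xc1 (blk 48, set 0) → MISS  vc=[]
1: 0xc2 (blk 48, set 0) → L1-HIT  vc=[]
2: 0xcc (blk 51, set 3) → MISS  vc=[]
3: 0xae (blk 43, set 3) → MISS  vc=[51]
4: 0xcf (blk 51, set 3) → VC-HIT  vc=[43]
5: 0xce (blk 51, set 3) → L1-HIT  vc=[43]
6: 0xed (blk 59, set 3) → MISS  vc=[43, 51]
7: 0xcd (blk 51, set 3) → VC-HIT  vc=[43, 59]
8: 0x88 (blk 34, set 2) → MISS  vc=[43, 59]
9: 0xec (blk 59, set 3) → VC-HIT  vc=[43, 51]
10: 0x8a (blk 34, set 2) → L1-HIT  vc=[43, 51]
11: 0xd9 (blk 54, set 6) → MISS  vc=[43, 51]
12: 0xd9 (blk 54, set 6) → L1-HIT  vc=[43, 51]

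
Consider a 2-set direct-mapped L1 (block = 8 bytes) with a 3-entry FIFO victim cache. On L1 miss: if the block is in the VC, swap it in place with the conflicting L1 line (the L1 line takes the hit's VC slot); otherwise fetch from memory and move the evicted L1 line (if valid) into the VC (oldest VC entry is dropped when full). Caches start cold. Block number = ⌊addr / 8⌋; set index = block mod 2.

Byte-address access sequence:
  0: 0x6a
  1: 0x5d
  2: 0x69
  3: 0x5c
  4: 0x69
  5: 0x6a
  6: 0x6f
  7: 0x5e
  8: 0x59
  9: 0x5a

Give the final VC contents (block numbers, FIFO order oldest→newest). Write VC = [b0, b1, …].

VC = [13]

#0 0x6a→b13/s1 MISS; vc=[]
#1 0x5d→b11/s1 MISS; vc=[13]
#2 0x69→b13/s1 VC-HIT; vc=[11]
#3 0x5c→b11/s1 VC-HIT; vc=[13]
#4 0x69→b13/s1 VC-HIT; vc=[11]
#5 0x6a→b13/s1 L1-HIT; vc=[11]
#6 0x6f→b13/s1 L1-HIT; vc=[11]
#7 0x5e→b11/s1 VC-HIT; vc=[13]
#8 0x59→b11/s1 L1-HIT; vc=[13]
#9 0x5a→b11/s1 L1-HIT; vc=[13]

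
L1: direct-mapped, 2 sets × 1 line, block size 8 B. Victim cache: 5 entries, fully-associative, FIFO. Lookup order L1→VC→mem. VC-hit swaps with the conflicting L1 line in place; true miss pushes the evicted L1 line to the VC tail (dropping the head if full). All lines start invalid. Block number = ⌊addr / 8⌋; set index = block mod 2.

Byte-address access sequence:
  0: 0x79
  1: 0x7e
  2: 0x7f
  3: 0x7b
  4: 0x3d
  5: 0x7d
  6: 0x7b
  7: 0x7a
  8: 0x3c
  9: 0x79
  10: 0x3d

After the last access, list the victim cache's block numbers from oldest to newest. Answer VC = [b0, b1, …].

  [0] addr=0x79 blk=15 s=1: MISS | VC []
  [1] addr=0x7e blk=15 s=1: L1-HIT | VC []
  [2] addr=0x7f blk=15 s=1: L1-HIT | VC []
  [3] addr=0x7b blk=15 s=1: L1-HIT | VC []
  [4] addr=0x3d blk=7 s=1: MISS | VC [15]
  [5] addr=0x7d blk=15 s=1: VC-HIT | VC [7]
  [6] addr=0x7b blk=15 s=1: L1-HIT | VC [7]
  [7] addr=0x7a blk=15 s=1: L1-HIT | VC [7]
  [8] addr=0x3c blk=7 s=1: VC-HIT | VC [15]
  [9] addr=0x79 blk=15 s=1: VC-HIT | VC [7]
  [10] addr=0x3d blk=7 s=1: VC-HIT | VC [15]

VC = [15]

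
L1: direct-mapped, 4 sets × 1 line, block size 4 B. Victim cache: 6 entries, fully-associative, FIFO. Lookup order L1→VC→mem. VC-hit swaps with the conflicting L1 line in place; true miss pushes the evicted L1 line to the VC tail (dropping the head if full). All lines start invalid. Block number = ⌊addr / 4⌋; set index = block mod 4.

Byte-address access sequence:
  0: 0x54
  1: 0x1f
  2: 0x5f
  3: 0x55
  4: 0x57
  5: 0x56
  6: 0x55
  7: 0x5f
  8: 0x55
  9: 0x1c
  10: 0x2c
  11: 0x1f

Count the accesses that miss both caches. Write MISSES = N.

MISSES = 4

  [0] addr=0x54 blk=21 s=1: MISS | VC []
  [1] addr=0x1f blk=7 s=3: MISS | VC []
  [2] addr=0x5f blk=23 s=3: MISS | VC [7]
  [3] addr=0x55 blk=21 s=1: L1-HIT | VC [7]
  [4] addr=0x57 blk=21 s=1: L1-HIT | VC [7]
  [5] addr=0x56 blk=21 s=1: L1-HIT | VC [7]
  [6] addr=0x55 blk=21 s=1: L1-HIT | VC [7]
  [7] addr=0x5f blk=23 s=3: L1-HIT | VC [7]
  [8] addr=0x55 blk=21 s=1: L1-HIT | VC [7]
  [9] addr=0x1c blk=7 s=3: VC-HIT | VC [23]
  [10] addr=0x2c blk=11 s=3: MISS | VC [23, 7]
  [11] addr=0x1f blk=7 s=3: VC-HIT | VC [23, 11]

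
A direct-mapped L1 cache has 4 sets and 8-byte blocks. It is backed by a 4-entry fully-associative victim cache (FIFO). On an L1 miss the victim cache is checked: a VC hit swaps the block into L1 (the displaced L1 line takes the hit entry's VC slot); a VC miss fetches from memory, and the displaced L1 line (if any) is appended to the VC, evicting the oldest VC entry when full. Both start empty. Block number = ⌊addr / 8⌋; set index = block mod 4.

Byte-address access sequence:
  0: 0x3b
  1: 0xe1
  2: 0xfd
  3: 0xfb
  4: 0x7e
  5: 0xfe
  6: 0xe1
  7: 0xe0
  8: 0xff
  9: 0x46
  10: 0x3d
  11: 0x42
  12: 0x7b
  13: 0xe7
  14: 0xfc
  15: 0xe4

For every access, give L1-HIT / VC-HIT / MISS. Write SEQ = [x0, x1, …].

0: 0x3b (blk 7, set 3) → MISS  vc=[]
1: 0xe1 (blk 28, set 0) → MISS  vc=[]
2: 0xfd (blk 31, set 3) → MISS  vc=[7]
3: 0xfb (blk 31, set 3) → L1-HIT  vc=[7]
4: 0x7e (blk 15, set 3) → MISS  vc=[7, 31]
5: 0xfe (blk 31, set 3) → VC-HIT  vc=[7, 15]
6: 0xe1 (blk 28, set 0) → L1-HIT  vc=[7, 15]
7: 0xe0 (blk 28, set 0) → L1-HIT  vc=[7, 15]
8: 0xff (blk 31, set 3) → L1-HIT  vc=[7, 15]
9: 0x46 (blk 8, set 0) → MISS  vc=[7, 15, 28]
10: 0x3d (blk 7, set 3) → VC-HIT  vc=[31, 15, 28]
11: 0x42 (blk 8, set 0) → L1-HIT  vc=[31, 15, 28]
12: 0x7b (blk 15, set 3) → VC-HIT  vc=[31, 7, 28]
13: 0xe7 (blk 28, set 0) → VC-HIT  vc=[31, 7, 8]
14: 0xfc (blk 31, set 3) → VC-HIT  vc=[15, 7, 8]
15: 0xe4 (blk 28, set 0) → L1-HIT  vc=[15, 7, 8]

SEQ = [MISS, MISS, MISS, L1-HIT, MISS, VC-HIT, L1-HIT, L1-HIT, L1-HIT, MISS, VC-HIT, L1-HIT, VC-HIT, VC-HIT, VC-HIT, L1-HIT]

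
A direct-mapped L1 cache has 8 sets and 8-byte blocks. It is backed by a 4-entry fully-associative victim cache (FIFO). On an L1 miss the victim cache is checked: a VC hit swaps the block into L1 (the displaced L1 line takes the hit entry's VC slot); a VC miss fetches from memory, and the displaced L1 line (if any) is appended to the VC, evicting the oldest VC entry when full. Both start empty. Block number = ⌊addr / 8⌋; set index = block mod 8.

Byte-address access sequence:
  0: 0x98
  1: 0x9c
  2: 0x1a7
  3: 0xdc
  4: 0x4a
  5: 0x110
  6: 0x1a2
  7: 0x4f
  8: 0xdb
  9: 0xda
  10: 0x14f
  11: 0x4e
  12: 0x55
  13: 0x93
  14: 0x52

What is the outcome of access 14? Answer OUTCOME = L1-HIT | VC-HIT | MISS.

OUTCOME = VC-HIT

0: 0x98 (blk 19, set 3) → MISS  vc=[]
1: 0x9c (blk 19, set 3) → L1-HIT  vc=[]
2: 0x1a7 (blk 52, set 4) → MISS  vc=[]
3: 0xdc (blk 27, set 3) → MISS  vc=[19]
4: 0x4a (blk 9, set 1) → MISS  vc=[19]
5: 0x110 (blk 34, set 2) → MISS  vc=[19]
6: 0x1a2 (blk 52, set 4) → L1-HIT  vc=[19]
7: 0x4f (blk 9, set 1) → L1-HIT  vc=[19]
8: 0xdb (blk 27, set 3) → L1-HIT  vc=[19]
9: 0xda (blk 27, set 3) → L1-HIT  vc=[19]
10: 0x14f (blk 41, set 1) → MISS  vc=[19, 9]
11: 0x4e (blk 9, set 1) → VC-HIT  vc=[19, 41]
12: 0x55 (blk 10, set 2) → MISS  vc=[19, 41, 34]
13: 0x93 (blk 18, set 2) → MISS  vc=[19, 41, 34, 10]
14: 0x52 (blk 10, set 2) → VC-HIT  vc=[19, 41, 34, 18]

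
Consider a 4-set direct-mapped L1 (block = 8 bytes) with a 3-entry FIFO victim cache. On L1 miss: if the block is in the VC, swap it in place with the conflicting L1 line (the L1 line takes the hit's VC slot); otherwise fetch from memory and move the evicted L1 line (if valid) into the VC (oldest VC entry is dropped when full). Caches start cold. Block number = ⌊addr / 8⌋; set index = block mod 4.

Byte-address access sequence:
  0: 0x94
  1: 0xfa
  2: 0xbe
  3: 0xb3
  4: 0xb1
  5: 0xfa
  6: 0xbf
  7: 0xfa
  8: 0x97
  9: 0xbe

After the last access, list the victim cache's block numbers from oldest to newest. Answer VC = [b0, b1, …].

#0 0x94→b18/s2 MISS; vc=[]
#1 0xfa→b31/s3 MISS; vc=[]
#2 0xbe→b23/s3 MISS; vc=[31]
#3 0xb3→b22/s2 MISS; vc=[31,18]
#4 0xb1→b22/s2 L1-HIT; vc=[31,18]
#5 0xfa→b31/s3 VC-HIT; vc=[23,18]
#6 0xbf→b23/s3 VC-HIT; vc=[31,18]
#7 0xfa→b31/s3 VC-HIT; vc=[23,18]
#8 0x97→b18/s2 VC-HIT; vc=[23,22]
#9 0xbe→b23/s3 VC-HIT; vc=[31,22]

VC = [31, 22]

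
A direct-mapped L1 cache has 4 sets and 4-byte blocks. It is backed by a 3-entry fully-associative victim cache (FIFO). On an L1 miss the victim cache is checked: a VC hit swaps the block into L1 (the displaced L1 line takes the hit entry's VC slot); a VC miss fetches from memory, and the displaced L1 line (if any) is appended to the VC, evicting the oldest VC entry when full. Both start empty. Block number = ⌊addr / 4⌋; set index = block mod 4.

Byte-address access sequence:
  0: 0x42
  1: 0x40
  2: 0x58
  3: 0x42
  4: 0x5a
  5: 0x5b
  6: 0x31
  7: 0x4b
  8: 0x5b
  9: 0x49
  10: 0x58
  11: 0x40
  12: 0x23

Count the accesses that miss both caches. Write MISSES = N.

MISSES = 5

#0 0x42→b16/s0 MISS; vc=[]
#1 0x40→b16/s0 L1-HIT; vc=[]
#2 0x58→b22/s2 MISS; vc=[]
#3 0x42→b16/s0 L1-HIT; vc=[]
#4 0x5a→b22/s2 L1-HIT; vc=[]
#5 0x5b→b22/s2 L1-HIT; vc=[]
#6 0x31→b12/s0 MISS; vc=[16]
#7 0x4b→b18/s2 MISS; vc=[16,22]
#8 0x5b→b22/s2 VC-HIT; vc=[16,18]
#9 0x49→b18/s2 VC-HIT; vc=[16,22]
#10 0x58→b22/s2 VC-HIT; vc=[16,18]
#11 0x40→b16/s0 VC-HIT; vc=[12,18]
#12 0x23→b8/s0 MISS; vc=[12,18,16]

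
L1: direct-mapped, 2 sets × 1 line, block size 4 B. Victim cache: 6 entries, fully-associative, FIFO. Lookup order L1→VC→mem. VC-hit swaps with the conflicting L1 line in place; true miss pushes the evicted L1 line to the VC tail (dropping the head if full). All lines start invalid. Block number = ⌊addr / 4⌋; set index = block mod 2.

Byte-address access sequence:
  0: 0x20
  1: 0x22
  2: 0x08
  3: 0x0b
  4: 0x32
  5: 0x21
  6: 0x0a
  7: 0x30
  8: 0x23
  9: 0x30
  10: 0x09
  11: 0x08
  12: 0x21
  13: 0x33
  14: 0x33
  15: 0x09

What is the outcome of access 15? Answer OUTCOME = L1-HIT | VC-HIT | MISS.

#0 0x20→b8/s0 MISS; vc=[]
#1 0x22→b8/s0 L1-HIT; vc=[]
#2 0x8→b2/s0 MISS; vc=[8]
#3 0xb→b2/s0 L1-HIT; vc=[8]
#4 0x32→b12/s0 MISS; vc=[8,2]
#5 0x21→b8/s0 VC-HIT; vc=[12,2]
#6 0xa→b2/s0 VC-HIT; vc=[12,8]
#7 0x30→b12/s0 VC-HIT; vc=[2,8]
#8 0x23→b8/s0 VC-HIT; vc=[2,12]
#9 0x30→b12/s0 VC-HIT; vc=[2,8]
#10 0x9→b2/s0 VC-HIT; vc=[12,8]
#11 0x8→b2/s0 L1-HIT; vc=[12,8]
#12 0x21→b8/s0 VC-HIT; vc=[12,2]
#13 0x33→b12/s0 VC-HIT; vc=[8,2]
#14 0x33→b12/s0 L1-HIT; vc=[8,2]
#15 0x9→b2/s0 VC-HIT; vc=[8,12]

OUTCOME = VC-HIT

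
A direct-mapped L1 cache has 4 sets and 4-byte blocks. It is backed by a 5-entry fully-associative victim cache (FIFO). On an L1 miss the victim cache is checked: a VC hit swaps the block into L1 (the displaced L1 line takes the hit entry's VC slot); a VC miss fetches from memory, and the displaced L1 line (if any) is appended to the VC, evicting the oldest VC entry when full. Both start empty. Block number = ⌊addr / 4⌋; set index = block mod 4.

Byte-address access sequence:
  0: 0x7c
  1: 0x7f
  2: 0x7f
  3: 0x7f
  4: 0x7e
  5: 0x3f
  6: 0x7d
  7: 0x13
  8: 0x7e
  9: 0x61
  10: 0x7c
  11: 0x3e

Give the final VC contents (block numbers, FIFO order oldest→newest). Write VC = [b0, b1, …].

VC = [31, 4]

#0 0x7c→b31/s3 MISS; vc=[]
#1 0x7f→b31/s3 L1-HIT; vc=[]
#2 0x7f→b31/s3 L1-HIT; vc=[]
#3 0x7f→b31/s3 L1-HIT; vc=[]
#4 0x7e→b31/s3 L1-HIT; vc=[]
#5 0x3f→b15/s3 MISS; vc=[31]
#6 0x7d→b31/s3 VC-HIT; vc=[15]
#7 0x13→b4/s0 MISS; vc=[15]
#8 0x7e→b31/s3 L1-HIT; vc=[15]
#9 0x61→b24/s0 MISS; vc=[15,4]
#10 0x7c→b31/s3 L1-HIT; vc=[15,4]
#11 0x3e→b15/s3 VC-HIT; vc=[31,4]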